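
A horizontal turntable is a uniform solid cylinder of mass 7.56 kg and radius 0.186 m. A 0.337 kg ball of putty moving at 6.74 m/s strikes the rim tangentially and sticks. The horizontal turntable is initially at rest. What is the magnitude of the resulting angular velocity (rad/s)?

About the axle the impulsive forces during the collision are internal, so angular momentum about that axis is conserved.
I_p = ½(7.56)(0.186)² = 0.1308 kg·m². Taking the sense of the ball of putty's angular momentum as positive, L_{ball} = m v R = (0.337)(6.74)(0.186) = 0.4225 kg·m²/s.
L_i = 0 + 0.4225 = 0.4225 kg·m²/s.
After sticking, I_f = I_p + m R² = 0.1308 + (0.337)(0.186)² = 0.1424 kg·m².
ω_f = L_i / I_f = 0.4225 / 0.1424 = 2.966 rad/s.

|ω_f| ≈ 2.97 rad/s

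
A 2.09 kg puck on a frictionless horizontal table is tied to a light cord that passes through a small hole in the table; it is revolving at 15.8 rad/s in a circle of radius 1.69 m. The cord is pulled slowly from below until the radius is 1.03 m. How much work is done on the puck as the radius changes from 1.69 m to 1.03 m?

W ≈ 1260 J

The constraining force is radial, so m r² ω about the center is conserved.
ω₂ = ω₁ (r₁/r₂)² = (15.8)(1.69/1.03)² = 42.54 rad/s.
W = ΔKE = ½m(v₂² − v₁²) = 1261 J.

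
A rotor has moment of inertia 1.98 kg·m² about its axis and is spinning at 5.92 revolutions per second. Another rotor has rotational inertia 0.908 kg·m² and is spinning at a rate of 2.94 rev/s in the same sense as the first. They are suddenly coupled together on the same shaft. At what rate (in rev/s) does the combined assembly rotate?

The coupling torques are internal; angular momentum about the shared axis is conserved.
Taking A's sense as positive: L = (1.980)(5.92) + (0.9080)(2.94) = 14.39 kg·m²·rev/s.
Combined I = 1.980 + 0.9080 = 2.888 kg·m².
ω_f = L / I = 14.39 / 2.888 = 4.983 rev/s.

|ω_f| ≈ 4.98 rev/s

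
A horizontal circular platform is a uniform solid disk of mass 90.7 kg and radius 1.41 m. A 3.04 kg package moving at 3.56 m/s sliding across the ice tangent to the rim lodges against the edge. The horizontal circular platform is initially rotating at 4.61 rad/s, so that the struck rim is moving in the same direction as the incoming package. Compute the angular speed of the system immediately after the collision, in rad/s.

|ω_f| ≈ 4.48 rad/s

The axle reaction passes through the central axle and exerts no torque about it; angular momentum about the central axle is conserved through the impact.
I_p = ½(90.7)(1.41)² = 90.16 kg·m². Taking the sense of the package's angular momentum as positive, L_{package} = m v R = (3.04)(3.56)(1.41) = 15.26 kg·m²/s.
L_i = +I_p ω_p + m v R = +(90.16)(4.61) + 15.26 = 430.9 kg·m²/s.
After sticking, I_f = I_p + m R² = 90.16 + (3.04)(1.41)² = 96.20 kg·m².
ω_f = L_i / I_f = 430.9 / 96.20 = 4.479 rad/s.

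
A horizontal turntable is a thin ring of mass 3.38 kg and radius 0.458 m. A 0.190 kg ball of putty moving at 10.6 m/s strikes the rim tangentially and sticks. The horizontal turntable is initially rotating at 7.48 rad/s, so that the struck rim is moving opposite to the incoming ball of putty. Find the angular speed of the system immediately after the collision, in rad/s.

|ω_f| ≈ 5.85 rad/s

About the axle the impulsive forces during the collision are internal, so angular momentum about that axis is conserved.
I_p = (3.38)(0.458)² = 0.7090 kg·m². Taking the sense of the ball of putty's angular momentum as positive, L_{ball} = m v R = (0.190)(10.6)(0.458) = 0.9224 kg·m²/s.
L_i = −I_p ω_p + m v R = −(0.7090)(7.48) + 0.9224 = -4.381 kg·m²/s.
After sticking, I_f = I_p + m R² = 0.7090 + (0.190)(0.458)² = 0.7489 kg·m².
ω_f = L_i / I_f = -4.381 / 0.7489 = -5.850 rad/s.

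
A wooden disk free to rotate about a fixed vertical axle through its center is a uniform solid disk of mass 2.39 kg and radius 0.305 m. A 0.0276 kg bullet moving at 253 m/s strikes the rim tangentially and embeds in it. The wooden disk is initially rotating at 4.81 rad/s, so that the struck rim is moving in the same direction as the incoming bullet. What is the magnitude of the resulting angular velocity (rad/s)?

The axle reaction passes through the axle and exerts no torque about it; angular momentum about the axle is conserved through the impact.
I_p = ½(2.39)(0.305)² = 0.1112 kg·m². Taking the sense of the bullet's angular momentum as positive, L_{bullet} = m v R = (0.0276)(253)(0.305) = 2.130 kg·m²/s.
L_i = +I_p ω_p + m v R = +(0.1112)(4.81) + 2.130 = 2.664 kg·m²/s.
After sticking, I_f = I_p + m R² = 0.1112 + (0.0276)(0.305)² = 0.1137 kg·m².
ω_f = L_i / I_f = 2.664 / 0.1137 = 23.43 rad/s.

|ω_f| ≈ 23.4 rad/s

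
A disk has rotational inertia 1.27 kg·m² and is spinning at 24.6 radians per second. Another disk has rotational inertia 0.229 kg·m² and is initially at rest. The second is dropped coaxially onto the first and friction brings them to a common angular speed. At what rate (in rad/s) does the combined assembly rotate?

No external torque acts about the common axis, so total angular momentum is conserved.
Taking A's sense as positive: L = (1.270)(24.6) = 31.24 kg·m²·rad/s.
Combined I = 1.270 + 0.2290 = 1.499 kg·m².
ω_f = L / I = 31.24 / 1.499 = 20.84 rad/s.

|ω_f| ≈ 20.8 rad/s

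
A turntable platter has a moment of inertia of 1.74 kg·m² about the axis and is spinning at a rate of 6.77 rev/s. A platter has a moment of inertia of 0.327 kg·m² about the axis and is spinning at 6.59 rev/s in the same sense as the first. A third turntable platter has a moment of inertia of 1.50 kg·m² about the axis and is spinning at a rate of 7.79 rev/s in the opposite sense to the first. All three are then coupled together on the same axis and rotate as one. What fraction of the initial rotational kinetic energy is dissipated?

fraction ≈ 0.992

The coupling torques are internal; angular momentum about the shared axis is conserved.
Taking A's sense as positive: L = (1.740)(6.77) + (0.3270)(6.59) − (1.500)(7.79) = 2.250 kg·m²·rev/s.
Combined I = 1.740 + 0.3270 + 1.500 = 3.567 kg·m².
ω_f = L / I = 2.250 / 3.567 = 0.6307 rev/s.
KE_i = ½ΣIω² = 3651 J; KE_f = ½(3.567)(3.963)² = 28.01 J.
Fraction dissipated = (KE_i − KE_f)/KE_i = 0.9923.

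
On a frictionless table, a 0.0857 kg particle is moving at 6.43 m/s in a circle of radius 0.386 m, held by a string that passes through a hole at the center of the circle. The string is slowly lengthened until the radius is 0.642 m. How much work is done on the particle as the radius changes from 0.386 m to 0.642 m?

W ≈ -1.13 J

Central (radial) force ⇒ zero torque about the center ⇒ m v r is constant.
v₂ = v₁ r₁ / r₂ = (6.43)(0.386) / (0.642) = 3.866 m/s.
W = ΔKE = ½m(v₂² − v₁²) = -1.131 J.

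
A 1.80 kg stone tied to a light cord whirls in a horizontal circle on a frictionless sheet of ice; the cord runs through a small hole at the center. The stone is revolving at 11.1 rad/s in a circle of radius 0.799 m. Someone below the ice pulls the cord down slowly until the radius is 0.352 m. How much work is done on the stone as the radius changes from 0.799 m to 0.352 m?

No torque about the axis ⇒ m r₁² ω₁ = m r₂² ω₂.
ω₂ = ω₁ (r₁/r₂)² = (11.1)(0.799/0.352)² = 57.19 rad/s.
W = ΔKE = ½m(v₂² − v₁²) = 294.0 J.

W ≈ 294 J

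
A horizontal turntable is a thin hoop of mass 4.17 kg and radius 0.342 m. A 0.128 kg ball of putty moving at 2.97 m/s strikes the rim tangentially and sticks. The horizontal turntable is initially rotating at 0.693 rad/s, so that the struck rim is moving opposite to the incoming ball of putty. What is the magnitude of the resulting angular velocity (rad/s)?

The axle reaction passes through the axle and exerts no torque about it; angular momentum about the axle is conserved through the impact.
I_p = (4.17)(0.342)² = 0.4877 kg·m². Taking the sense of the ball of putty's angular momentum as positive, L_{ball} = m v R = (0.128)(2.97)(0.342) = 0.1300 kg·m²/s.
L_i = −I_p ω_p + m v R = −(0.4877)(0.693) + 0.1300 = -0.2080 kg·m²/s.
After sticking, I_f = I_p + m R² = 0.4877 + (0.128)(0.342)² = 0.5027 kg·m².
ω_f = L_i / I_f = -0.2080 / 0.5027 = -0.4137 rad/s.

|ω_f| ≈ 0.414 rad/s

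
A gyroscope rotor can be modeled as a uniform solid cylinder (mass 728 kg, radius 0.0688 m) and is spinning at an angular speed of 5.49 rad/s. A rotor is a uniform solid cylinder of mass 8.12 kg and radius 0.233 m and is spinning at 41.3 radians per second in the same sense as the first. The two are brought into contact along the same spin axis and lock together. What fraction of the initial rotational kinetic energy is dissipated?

No external torque acts about the common axis, so total angular momentum is conserved.
Moments of inertia: I_A = ½(728)(0.0688)² = 1.723 kg·m²; I_B = ½(8.12)(0.233)² = 0.2204 kg·m².
Taking A's sense as positive: L = (1.723)(5.49) + (0.2204)(41.3) = 18.56 kg·m²·rad/s.
Combined I = 1.723 + 0.2204 = 1.943 kg·m².
ω_f = L / I = 18.56 / 1.943 = 9.551 rad/s.
KE_i = ½ΣIω² = 213.9 J; KE_f = ½(1.943)(9.551)² = 88.65 J.
Fraction dissipated = (KE_i − KE_f)/KE_i = 0.5856.

fraction ≈ 0.586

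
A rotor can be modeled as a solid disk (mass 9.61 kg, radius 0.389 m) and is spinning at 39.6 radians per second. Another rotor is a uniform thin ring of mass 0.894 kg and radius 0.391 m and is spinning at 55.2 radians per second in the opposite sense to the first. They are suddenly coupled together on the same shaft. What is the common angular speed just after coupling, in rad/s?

The coupling torques are internal; angular momentum about the shared axis is conserved.
Moments of inertia: I_A = ½(9.61)(0.389)² = 0.7271 kg·m²; I_B = (0.894)(0.391)² = 0.1367 kg·m².
Taking A's sense as positive: L = (0.7271)(39.6) − (0.1367)(55.2) = 21.25 kg·m²·rad/s.
Combined I = 0.7271 + 0.1367 = 0.8638 kg·m².
ω_f = L / I = 21.25 / 0.8638 = 24.60 rad/s.

|ω_f| ≈ 24.6 rad/s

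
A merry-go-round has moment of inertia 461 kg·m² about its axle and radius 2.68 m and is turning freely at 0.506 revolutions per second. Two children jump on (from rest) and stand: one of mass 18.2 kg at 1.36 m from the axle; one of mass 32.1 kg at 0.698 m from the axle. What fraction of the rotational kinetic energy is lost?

No external torque acts about the axle; L_before = L_after.
Added inertia Σmr² = (18.2)(1.36)² + (32.1)(0.698)² = 49.30 kg·m²; I_f = 461.0 + 49.30 = 510.3 kg·m².
ω_f = I_p ω_i / I_f = (461.0)(0.506) / 510.3 = 0.4571 rev/s.
KE_i = ½(461.0)(3.179 rad/s)² = 2330 J; KE_f = ½(510.3)(2.872)² = 2105 J.
Fraction lost = 0.09661.

fraction ≈ 0.0966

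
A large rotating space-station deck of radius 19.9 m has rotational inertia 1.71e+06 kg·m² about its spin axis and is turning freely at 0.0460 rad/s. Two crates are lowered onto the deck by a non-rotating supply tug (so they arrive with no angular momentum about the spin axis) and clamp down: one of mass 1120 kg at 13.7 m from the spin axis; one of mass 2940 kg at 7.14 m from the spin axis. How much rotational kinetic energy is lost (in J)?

energy lost ≈ 315 J

The added mass arrives with no angular momentum about the spin axis, and any external torque about the spin axis is negligible, so the system's angular momentum is conserved.
Added inertia Σmr² = (1120)(13.7)² + (2940)(7.14)² = 3.601e+05 kg·m²; I_f = 1.710e+06 + 3.601e+05 = 2.070e+06 kg·m².
ω_f = I_p ω_i / I_f = (1.710e+06)(0.0460) / 2.070e+06 = 0.03800 rad/s.
KE_i = ½(1.710e+06)(0.04600 rad/s)² = 1809 J; KE_f = ½(2.070e+06)(0.03800)² = 1494 J.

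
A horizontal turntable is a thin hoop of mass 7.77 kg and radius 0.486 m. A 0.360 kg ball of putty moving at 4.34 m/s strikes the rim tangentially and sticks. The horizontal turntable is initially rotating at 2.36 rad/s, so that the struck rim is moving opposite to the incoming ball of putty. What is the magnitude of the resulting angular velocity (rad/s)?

The axle reaction passes through the axle and exerts no torque about it; angular momentum about the axle is conserved through the impact.
I_p = (7.77)(0.486)² = 1.835 kg·m². Taking the sense of the ball of putty's angular momentum as positive, L_{ball} = m v R = (0.360)(4.34)(0.486) = 0.7593 kg·m²/s.
L_i = −I_p ω_p + m v R = −(1.835)(2.36) + 0.7593 = -3.572 kg·m²/s.
After sticking, I_f = I_p + m R² = 1.835 + (0.360)(0.486)² = 1.920 kg·m².
ω_f = L_i / I_f = -3.572 / 1.920 = -1.860 rad/s.

|ω_f| ≈ 1.86 rad/s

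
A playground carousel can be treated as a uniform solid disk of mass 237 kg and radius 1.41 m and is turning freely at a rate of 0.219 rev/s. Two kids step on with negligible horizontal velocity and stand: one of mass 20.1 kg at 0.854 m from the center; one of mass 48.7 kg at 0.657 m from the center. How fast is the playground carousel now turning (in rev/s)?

The added mass arrives with no angular momentum about the center, and any external torque about the center is negligible, so the system's angular momentum is conserved.
I_p = ½(237)(1.41)² = 235.6 kg·m².
Added inertia Σmr² = (20.1)(0.854)² + (48.7)(0.657)² = 35.68 kg·m²; I_f = 235.6 + 35.68 = 271.3 kg·m².
ω_f = I_p ω_i / I_f = (235.6)(0.219) / 271.3 = 0.1902 rev/s.

ω_f ≈ 0.190 rev/s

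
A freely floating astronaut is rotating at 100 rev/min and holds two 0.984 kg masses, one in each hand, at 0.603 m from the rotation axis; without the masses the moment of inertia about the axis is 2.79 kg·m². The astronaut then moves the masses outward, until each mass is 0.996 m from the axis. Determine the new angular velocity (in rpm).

ω₂ ≈ 73.9 rpm

Angular momentum about the spin axis is conserved since the torque about it is zero.
I₁ = 2.79 + 2(0.984)(0.603)² = 3.506 kg·m²; I₂ = 2.79 + 2(0.984)(0.996)² = 4.742 kg·m².
ω₂ = I₁ω₁ / I₂ = (3.506)(100 rpm) / (4.742) = 73.92 rpm.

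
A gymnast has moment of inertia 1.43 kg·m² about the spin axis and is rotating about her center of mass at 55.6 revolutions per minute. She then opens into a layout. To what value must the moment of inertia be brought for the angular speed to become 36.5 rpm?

Angular momentum about the spin axis is conserved since the torque about it is zero.
I₂ = I₁ω₁ / ω₂ = (1.43)(55.6) / (36.5) = 2.178 kg·m².

I₂ ≈ 2.18 kg·m²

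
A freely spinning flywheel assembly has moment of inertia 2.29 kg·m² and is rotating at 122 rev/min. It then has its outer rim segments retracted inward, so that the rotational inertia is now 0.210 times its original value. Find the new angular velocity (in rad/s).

ω₂ ≈ 60.8 rad/s

No external torque acts about the spin axis, so angular momentum is conserved.
I₂ = 0.210 × 2.29 = 0.4809 kg·m².
ω₂ = I₁ω₁ / I₂ = (2.290)(122 rpm) / (0.4809) = 581.0 rpm = 60.84 rad/s.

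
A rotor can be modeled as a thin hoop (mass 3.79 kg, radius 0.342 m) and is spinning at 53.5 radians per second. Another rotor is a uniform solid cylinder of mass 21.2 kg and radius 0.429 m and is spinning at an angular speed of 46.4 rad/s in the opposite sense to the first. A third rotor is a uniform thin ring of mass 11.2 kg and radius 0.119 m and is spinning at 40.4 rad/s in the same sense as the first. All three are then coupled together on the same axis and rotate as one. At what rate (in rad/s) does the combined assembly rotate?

The coupling torques are internal; angular momentum about the shared axis is conserved.
Moments of inertia: I_A = (3.79)(0.342)² = 0.4433 kg·m²; I_B = ½(21.2)(0.429)² = 1.951 kg·m²; I_C = (11.2)(0.119)² = 0.1586 kg·m².
Taking A's sense as positive: L = (0.4433)(53.5) − (1.951)(46.4) + (0.1586)(40.4) = -60.39 kg·m²·rad/s.
Combined I = 0.4433 + 1.951 + 0.1586 = 2.553 kg·m².
ω_f = L / I = -60.39 / 2.553 = -23.66 rad/s.

|ω_f| ≈ 23.7 rad/s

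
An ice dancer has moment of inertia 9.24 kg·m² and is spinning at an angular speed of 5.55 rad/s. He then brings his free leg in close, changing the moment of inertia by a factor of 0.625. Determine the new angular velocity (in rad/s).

With no external torque about the axis, L is conserved: I₁ω₁ = I₂ω₂.
I₂ = 0.625 × 9.24 = 5.775 kg·m².
ω₂ = I₁ω₁ / I₂ = (9.240)(5.55 rad/s) / (5.775) = 8.880 rad/s.

ω₂ ≈ 8.88 rad/s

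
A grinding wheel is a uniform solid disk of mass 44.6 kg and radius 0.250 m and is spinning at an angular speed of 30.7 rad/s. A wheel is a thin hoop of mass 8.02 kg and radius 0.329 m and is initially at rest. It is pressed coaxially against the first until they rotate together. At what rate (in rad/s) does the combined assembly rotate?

The coupling torques are internal; angular momentum about the shared axis is conserved.
Moments of inertia: I_A = ½(44.6)(0.250)² = 1.394 kg·m²; I_B = (8.02)(0.329)² = 0.8681 kg·m².
Taking A's sense as positive: L = (1.394)(30.7) = 42.79 kg·m²·rad/s.
Combined I = 1.394 + 0.8681 = 2.262 kg·m².
ω_f = L / I = 42.79 / 2.262 = 18.92 rad/s.

|ω_f| ≈ 18.9 rad/s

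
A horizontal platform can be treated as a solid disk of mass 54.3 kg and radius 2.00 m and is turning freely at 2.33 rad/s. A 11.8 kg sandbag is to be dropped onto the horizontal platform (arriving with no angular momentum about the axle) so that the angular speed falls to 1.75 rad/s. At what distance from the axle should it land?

The added mass arrives with no angular momentum about the axle, and any external torque about the axle is negligible, so the system's angular momentum is conserved.
I_p = ½(54.3)(2.00)² = 108.6 kg·m².
I_p ω_i = (I_p + m r²) ω_f ⇒ m r² = I_p(ω_i/ω_f − 1) = 108.6(2.33/1.75 − 1) = 35.99 kg·m².
r = √(35.99/11.8) = 1.747 m.

r ≈ 1.75 m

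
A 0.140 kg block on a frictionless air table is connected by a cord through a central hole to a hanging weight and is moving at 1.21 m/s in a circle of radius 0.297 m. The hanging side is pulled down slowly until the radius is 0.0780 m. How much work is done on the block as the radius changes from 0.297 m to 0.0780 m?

Central (radial) force ⇒ zero torque about the center ⇒ m v r is constant.
v₂ = v₁ r₁ / r₂ = (1.21)(0.297) / (0.0780) = 4.607 m/s.
W = ΔKE = ½m(v₂² − v₁²) = 1.383 J.

W ≈ 1.38 J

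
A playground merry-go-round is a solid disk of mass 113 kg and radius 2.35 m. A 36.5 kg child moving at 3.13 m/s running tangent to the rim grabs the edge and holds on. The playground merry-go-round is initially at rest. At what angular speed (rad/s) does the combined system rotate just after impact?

About the axle the impulsive forces during the collision are internal, so angular momentum about that axis is conserved.
I_p = ½(113)(2.35)² = 312.0 kg·m². Taking the sense of the child's angular momentum as positive, L_{child} = m v R = (36.5)(3.13)(2.35) = 268.5 kg·m²/s.
L_i = 0 + 268.5 = 268.5 kg·m²/s.
After sticking, I_f = I_p + m R² = 312.0 + (36.5)(2.35)² = 513.6 kg·m².
ω_f = L_i / I_f = 268.5 / 513.6 = 0.5227 rad/s.

|ω_f| ≈ 0.523 rad/s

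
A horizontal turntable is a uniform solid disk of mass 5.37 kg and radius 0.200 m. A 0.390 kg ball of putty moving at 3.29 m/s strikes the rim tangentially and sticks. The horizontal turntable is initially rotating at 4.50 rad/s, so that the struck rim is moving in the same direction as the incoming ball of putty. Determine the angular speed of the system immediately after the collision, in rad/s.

|ω_f| ≈ 6.02 rad/s

About the axle the impulsive forces during the collision are internal, so angular momentum about that axis is conserved.
I_p = ½(5.37)(0.200)² = 0.1074 kg·m². Taking the sense of the ball of putty's angular momentum as positive, L_{ball} = m v R = (0.390)(3.29)(0.200) = 0.2566 kg·m²/s.
L_i = +I_p ω_p + m v R = +(0.1074)(4.50) + 0.2566 = 0.7399 kg·m²/s.
After sticking, I_f = I_p + m R² = 0.1074 + (0.390)(0.200)² = 0.1230 kg·m².
ω_f = L_i / I_f = 0.7399 / 0.1230 = 6.016 rad/s.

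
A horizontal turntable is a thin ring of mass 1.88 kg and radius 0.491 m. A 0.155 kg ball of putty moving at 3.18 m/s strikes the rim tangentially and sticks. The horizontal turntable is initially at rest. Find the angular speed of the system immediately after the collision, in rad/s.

The axle reaction passes through the axle and exerts no torque about it; angular momentum about the axle is conserved through the impact.
I_p = (1.88)(0.491)² = 0.4532 kg·m². Taking the sense of the ball of putty's angular momentum as positive, L_{ball} = m v R = (0.155)(3.18)(0.491) = 0.2420 kg·m²/s.
L_i = 0 + 0.2420 = 0.2420 kg·m²/s.
After sticking, I_f = I_p + m R² = 0.4532 + (0.155)(0.491)² = 0.4906 kg·m².
ω_f = L_i / I_f = 0.2420 / 0.4906 = 0.4933 rad/s.

|ω_f| ≈ 0.493 rad/s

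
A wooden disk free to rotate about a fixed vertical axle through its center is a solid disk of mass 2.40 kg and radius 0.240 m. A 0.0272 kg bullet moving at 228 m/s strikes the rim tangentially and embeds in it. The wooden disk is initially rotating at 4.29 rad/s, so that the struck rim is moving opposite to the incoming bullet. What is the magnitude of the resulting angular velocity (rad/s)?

The axle reaction passes through the axle and exerts no torque about it; angular momentum about the axle is conserved through the impact.
I_p = ½(2.40)(0.240)² = 0.06912 kg·m². Taking the sense of the bullet's angular momentum as positive, L_{bullet} = m v R = (0.0272)(228)(0.240) = 1.488 kg·m²/s.
L_i = −I_p ω_p + m v R = −(0.06912)(4.29) + 1.488 = 1.192 kg·m²/s.
After sticking, I_f = I_p + m R² = 0.06912 + (0.0272)(0.240)² = 0.07069 kg·m².
ω_f = L_i / I_f = 1.192 / 0.07069 = 16.86 rad/s.

|ω_f| ≈ 16.9 rad/s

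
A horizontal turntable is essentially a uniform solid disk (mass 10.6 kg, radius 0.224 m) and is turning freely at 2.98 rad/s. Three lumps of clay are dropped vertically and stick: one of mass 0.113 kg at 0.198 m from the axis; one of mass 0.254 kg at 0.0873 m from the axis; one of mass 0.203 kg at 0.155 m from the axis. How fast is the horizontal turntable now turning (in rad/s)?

ω_f ≈ 2.86 rad/s

No external torque acts about the axis; L_before = L_after.
I_p = ½(10.6)(0.224)² = 0.2659 kg·m².
Added inertia Σmr² = (0.113)(0.198)² + (0.254)(0.0873)² + (0.203)(0.155)² = 0.01124 kg·m²; I_f = 0.2659 + 0.01124 = 0.2772 kg·m².
ω_f = I_p ω_i / I_f = (0.2659)(2.98) / 0.2772 = 2.859 rad/s.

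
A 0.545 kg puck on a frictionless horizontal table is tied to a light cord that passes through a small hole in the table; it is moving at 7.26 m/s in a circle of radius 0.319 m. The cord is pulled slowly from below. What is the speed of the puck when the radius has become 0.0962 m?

The only horizontal force on the mass is along the cord (radial), so it exerts no torque about the hole and angular momentum m v r is conserved.
v₂ = v₁ r₁ / r₂ = (7.26)(0.319) / (0.0962) = 24.07 m/s.

v₂ ≈ 24.1 m/s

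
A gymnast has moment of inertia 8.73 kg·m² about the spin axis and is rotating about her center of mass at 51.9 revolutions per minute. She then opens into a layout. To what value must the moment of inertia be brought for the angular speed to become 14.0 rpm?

I₂ ≈ 32.4 kg·m²

Angular momentum about the spin axis is conserved since the torque about it is zero.
I₂ = I₁ω₁ / ω₂ = (8.73)(51.9) / (14.0) = 32.36 kg·m².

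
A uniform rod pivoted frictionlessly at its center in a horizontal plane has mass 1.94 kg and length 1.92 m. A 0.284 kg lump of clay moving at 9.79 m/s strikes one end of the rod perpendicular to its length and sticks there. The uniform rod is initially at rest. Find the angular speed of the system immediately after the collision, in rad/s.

The axle reaction passes through the pivot and exerts no torque about it; angular momentum about the pivot is conserved through the impact.
I_p = (1/12)(1.94)(1.92)² = 0.5960 kg·m². Taking the sense of the lump of clay's angular momentum as positive, L_{lump} = m v R = (0.284)(9.79)(1.92/2) = 2.669 kg·m²/s.
L_i = 0 + 2.669 = 2.669 kg·m²/s.
After sticking, I_f = I_p + m R² = 0.5960 + (0.284)(1.92/2)² = 0.8577 kg·m².
ω_f = L_i / I_f = 2.669 / 0.8577 = 3.112 rad/s.

|ω_f| ≈ 3.11 rad/s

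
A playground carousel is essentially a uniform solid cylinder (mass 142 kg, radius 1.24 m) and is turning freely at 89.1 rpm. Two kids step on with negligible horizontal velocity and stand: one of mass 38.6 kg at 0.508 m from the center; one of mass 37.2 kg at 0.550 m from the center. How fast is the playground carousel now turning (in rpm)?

ω_f ≈ 74.6 rpm

No external torque acts about the center; L_before = L_after.
I_p = ½(142)(1.24)² = 109.2 kg·m².
Added inertia Σmr² = (38.6)(0.508)² + (37.2)(0.550)² = 21.21 kg·m²; I_f = 109.2 + 21.21 = 130.4 kg·m².
ω_f = I_p ω_i / I_f = (109.2)(89.1) / 130.4 = 74.60 rpm.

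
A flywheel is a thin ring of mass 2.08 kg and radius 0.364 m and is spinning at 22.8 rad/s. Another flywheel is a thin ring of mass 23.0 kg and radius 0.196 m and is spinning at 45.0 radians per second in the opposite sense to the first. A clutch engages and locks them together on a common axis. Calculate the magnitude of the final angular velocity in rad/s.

|ω_f| ≈ 28.9 rad/s

No external torque acts about the common axis, so total angular momentum is conserved.
Moments of inertia: I_A = (2.08)(0.364)² = 0.2756 kg·m²; I_B = (23.0)(0.196)² = 0.8836 kg·m².
Taking A's sense as positive: L = (0.2756)(22.8) − (0.8836)(45.0) = -33.48 kg·m²·rad/s.
Combined I = 0.2756 + 0.8836 = 1.159 kg·m².
ω_f = L / I = -33.48 / 1.159 = -28.88 rad/s.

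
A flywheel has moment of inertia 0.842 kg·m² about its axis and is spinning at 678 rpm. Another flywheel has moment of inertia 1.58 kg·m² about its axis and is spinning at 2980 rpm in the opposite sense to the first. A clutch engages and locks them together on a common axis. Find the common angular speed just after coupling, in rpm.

The coupling torques are internal; angular momentum about the shared axis is conserved.
Taking A's sense as positive: L = (0.8420)(678) − (1.580)(2980) = -4138 kg·m²·rpm.
Combined I = 0.8420 + 1.580 = 2.422 kg·m².
ω_f = L / I = -4138 / 2.422 = -1708 rpm.

|ω_f| ≈ 1710 rpm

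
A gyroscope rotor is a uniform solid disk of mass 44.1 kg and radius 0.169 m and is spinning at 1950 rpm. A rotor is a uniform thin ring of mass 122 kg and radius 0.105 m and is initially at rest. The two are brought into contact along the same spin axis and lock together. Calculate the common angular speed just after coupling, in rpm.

No external torque acts about the common axis, so total angular momentum is conserved.
Moments of inertia: I_A = ½(44.1)(0.169)² = 0.6298 kg·m²; I_B = (122)(0.105)² = 1.345 kg·m².
Taking A's sense as positive: L = (0.6298)(1950) = 1228 kg·m²·rpm.
Combined I = 0.6298 + 1.345 = 1.975 kg·m².
ω_f = L / I = 1228 / 1.975 = 621.9 rpm.

|ω_f| ≈ 622 rpm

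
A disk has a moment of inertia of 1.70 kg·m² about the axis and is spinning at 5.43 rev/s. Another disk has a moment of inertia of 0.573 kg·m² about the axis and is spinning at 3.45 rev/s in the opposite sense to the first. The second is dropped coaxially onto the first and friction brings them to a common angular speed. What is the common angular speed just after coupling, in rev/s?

The coupling torques are internal; angular momentum about the shared axis is conserved.
Taking A's sense as positive: L = (1.700)(5.43) − (0.5730)(3.45) = 7.254 kg·m²·rev/s.
Combined I = 1.700 + 0.5730 = 2.273 kg·m².
ω_f = L / I = 7.254 / 2.273 = 3.191 rev/s.

|ω_f| ≈ 3.19 rev/s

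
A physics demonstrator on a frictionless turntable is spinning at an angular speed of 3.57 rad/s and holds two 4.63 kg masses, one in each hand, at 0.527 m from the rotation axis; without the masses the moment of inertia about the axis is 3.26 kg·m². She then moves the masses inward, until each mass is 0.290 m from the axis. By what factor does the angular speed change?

ω₂/ω₁ ≈ 1.44

With no external torque about the axis, L is conserved: I₁ω₁ = I₂ω₂.
I₁ = 3.26 + 2(4.63)(0.527)² = 5.832 kg·m²; I₂ = 3.26 + 2(4.63)(0.290)² = 4.039 kg·m².
ω₂/ω₁ = I₁/I₂ = 5.832 / 4.039 = 1.444.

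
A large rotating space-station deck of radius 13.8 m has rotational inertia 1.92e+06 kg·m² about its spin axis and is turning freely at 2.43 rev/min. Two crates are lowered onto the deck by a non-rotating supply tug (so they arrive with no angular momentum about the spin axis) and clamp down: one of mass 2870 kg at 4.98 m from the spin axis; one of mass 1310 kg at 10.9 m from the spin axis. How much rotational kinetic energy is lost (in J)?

No external torque acts about the spin axis; L_before = L_after.
Added inertia Σmr² = (2870)(4.98)² + (1310)(10.9)² = 2.268e+05 kg·m²; I_f = 1.920e+06 + 2.268e+05 = 2.147e+06 kg·m².
ω_f = I_p ω_i / I_f = (1.920e+06)(2.43) / 2.147e+06 = 2.173 rpm.
KE_i = ½(1.920e+06)(0.2545 rad/s)² = 62160 J; KE_f = ½(2.147e+06)(0.2276)² = 55600 J.

energy lost ≈ 6570 J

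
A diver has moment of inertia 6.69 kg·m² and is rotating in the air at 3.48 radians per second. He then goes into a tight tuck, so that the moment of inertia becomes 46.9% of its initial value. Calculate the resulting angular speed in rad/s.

ω₂ ≈ 7.42 rad/s

Angular momentum about the spin axis is conserved since the torque about it is zero.
I₂ = 0.469 × 6.69 = 3.138 kg·m².
ω₂ = I₁ω₁ / I₂ = (6.690)(3.48 rad/s) / (3.138) = 7.420 rad/s.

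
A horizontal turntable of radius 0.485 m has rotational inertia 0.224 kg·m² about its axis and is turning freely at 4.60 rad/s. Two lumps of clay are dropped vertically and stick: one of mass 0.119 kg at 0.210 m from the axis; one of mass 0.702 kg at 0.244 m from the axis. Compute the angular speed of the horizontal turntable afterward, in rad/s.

ω_f ≈ 3.80 rad/s

The added mass arrives with no angular momentum about the axis, and any external torque about the axis is negligible, so the system's angular momentum is conserved.
Added inertia Σmr² = (0.119)(0.210)² + (0.702)(0.244)² = 0.04704 kg·m²; I_f = 0.2240 + 0.04704 = 0.2710 kg·m².
ω_f = I_p ω_i / I_f = (0.2240)(4.60) / 0.2710 = 3.802 rad/s.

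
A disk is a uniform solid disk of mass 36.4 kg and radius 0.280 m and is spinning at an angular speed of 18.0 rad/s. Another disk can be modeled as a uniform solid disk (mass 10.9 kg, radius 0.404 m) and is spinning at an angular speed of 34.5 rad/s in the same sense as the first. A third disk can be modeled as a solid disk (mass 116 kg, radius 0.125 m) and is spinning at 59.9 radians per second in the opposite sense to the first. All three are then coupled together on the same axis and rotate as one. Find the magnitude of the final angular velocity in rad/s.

|ω_f| ≈ 0.648 rad/s

The coupling torques are internal; angular momentum about the shared axis is conserved.
Moments of inertia: I_A = ½(36.4)(0.280)² = 1.427 kg·m²; I_B = ½(10.9)(0.404)² = 0.8895 kg·m²; I_C = ½(116)(0.125)² = 0.9062 kg·m².
Taking A's sense as positive: L = (1.427)(18.0) + (0.8895)(34.5) − (0.9062)(59.9) = 2.088 kg·m²·rad/s.
Combined I = 1.427 + 0.8895 + 0.9062 = 3.223 kg·m².
ω_f = L / I = 2.088 / 3.223 = 0.6480 rad/s.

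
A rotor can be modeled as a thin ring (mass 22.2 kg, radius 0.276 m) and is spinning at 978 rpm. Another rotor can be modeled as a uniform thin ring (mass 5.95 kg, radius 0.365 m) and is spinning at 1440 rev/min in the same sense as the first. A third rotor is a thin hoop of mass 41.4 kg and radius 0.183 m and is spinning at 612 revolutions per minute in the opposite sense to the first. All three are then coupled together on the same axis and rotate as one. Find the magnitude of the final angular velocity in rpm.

No external torque acts about the common axis, so total angular momentum is conserved.
Moments of inertia: I_A = (22.2)(0.276)² = 1.691 kg·m²; I_B = (5.95)(0.365)² = 0.7927 kg·m²; I_C = (41.4)(0.183)² = 1.386 kg·m².
Taking A's sense as positive: L = (1.691)(978) + (0.7927)(1440) − (1.386)(612) = 1947 kg·m²·rpm.
Combined I = 1.691 + 0.7927 + 1.386 = 3.870 kg·m².
ω_f = L / I = 1947 / 3.870 = 503.0 rpm.

|ω_f| ≈ 503 rpm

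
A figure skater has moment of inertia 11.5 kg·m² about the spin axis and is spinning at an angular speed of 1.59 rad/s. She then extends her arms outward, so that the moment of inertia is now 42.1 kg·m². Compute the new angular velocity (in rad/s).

With no external torque about the axis, L is conserved: I₁ω₁ = I₂ω₂.
ω₂ = I₁ω₁ / I₂ = (11.50)(1.59 rad/s) / (42.10) = 0.4343 rad/s.

ω₂ ≈ 0.434 rad/s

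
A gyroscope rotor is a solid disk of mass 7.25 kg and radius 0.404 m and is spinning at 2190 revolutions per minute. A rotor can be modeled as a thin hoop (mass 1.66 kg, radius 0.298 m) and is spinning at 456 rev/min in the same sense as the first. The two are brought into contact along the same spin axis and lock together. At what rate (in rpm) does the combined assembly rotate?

|ω_f| ≈ 1840 rpm

No external torque acts about the common axis, so total angular momentum is conserved.
Moments of inertia: I_A = ½(7.25)(0.404)² = 0.5917 kg·m²; I_B = (1.66)(0.298)² = 0.1474 kg·m².
Taking A's sense as positive: L = (0.5917)(2190) + (0.1474)(456) = 1363 kg·m²·rpm.
Combined I = 0.5917 + 0.1474 = 0.7391 kg·m².
ω_f = L / I = 1363 / 0.7391 = 1844 rpm.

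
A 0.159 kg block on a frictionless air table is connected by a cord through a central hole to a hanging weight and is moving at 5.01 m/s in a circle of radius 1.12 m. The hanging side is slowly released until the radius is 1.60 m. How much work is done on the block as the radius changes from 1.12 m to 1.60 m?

The only horizontal force on the mass is along the cord (radial), so it exerts no torque about the hole and angular momentum m v r is conserved.
v₂ = v₁ r₁ / r₂ = (5.01)(1.12) / (1.60) = 3.507 m/s.
W = ΔKE = ½m(v₂² − v₁²) = -1.018 J.

W ≈ -1.02 J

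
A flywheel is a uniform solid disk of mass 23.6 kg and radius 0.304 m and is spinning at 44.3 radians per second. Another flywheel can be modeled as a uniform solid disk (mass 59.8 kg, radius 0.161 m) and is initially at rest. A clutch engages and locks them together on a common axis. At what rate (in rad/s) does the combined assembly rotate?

|ω_f| ≈ 25.9 rad/s

The coupling torques are internal; angular momentum about the shared axis is conserved.
Moments of inertia: I_A = ½(23.6)(0.304)² = 1.091 kg·m²; I_B = ½(59.8)(0.161)² = 0.7750 kg·m².
Taking A's sense as positive: L = (1.091)(44.3) = 48.31 kg·m²·rad/s.
Combined I = 1.091 + 0.7750 = 1.866 kg·m².
ω_f = L / I = 48.31 / 1.866 = 25.90 rad/s.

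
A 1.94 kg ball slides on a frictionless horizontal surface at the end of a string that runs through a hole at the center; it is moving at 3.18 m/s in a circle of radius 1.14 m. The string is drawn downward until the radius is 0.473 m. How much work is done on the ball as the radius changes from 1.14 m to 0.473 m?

W ≈ 47.2 J

The only horizontal force on the mass is along the cord (radial), so it exerts no torque about the hole and angular momentum m v r is conserved.
v₂ = v₁ r₁ / r₂ = (3.18)(1.14) / (0.473) = 7.664 m/s.
W = ΔKE = ½m(v₂² − v₁²) = 47.17 J.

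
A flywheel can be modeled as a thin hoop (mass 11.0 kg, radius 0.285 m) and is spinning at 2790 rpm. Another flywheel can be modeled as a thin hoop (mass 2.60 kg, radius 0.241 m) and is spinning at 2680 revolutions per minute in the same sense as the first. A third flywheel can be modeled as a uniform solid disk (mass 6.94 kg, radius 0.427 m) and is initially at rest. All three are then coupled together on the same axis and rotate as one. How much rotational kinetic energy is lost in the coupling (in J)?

The coupling torques are internal; angular momentum about the shared axis is conserved.
Moments of inertia: I_A = (11.0)(0.285)² = 0.8935 kg·m²; I_B = (2.60)(0.241)² = 0.1510 kg·m²; I_C = ½(6.94)(0.427)² = 0.6327 kg·m².
Taking A's sense as positive: L = (0.8935)(2790) + (0.1510)(2680) = 2898 kg·m²·rpm.
Combined I = 0.8935 + 0.1510 + 0.6327 = 1.677 kg·m².
ω_f = L / I = 2898 / 1.677 = 1728 rpm.
KE_i = ½ΣIω² = 44080 J; KE_f = ½(1.677)(180.9)² = 27450 J.

ΔKE lost ≈ 16600 J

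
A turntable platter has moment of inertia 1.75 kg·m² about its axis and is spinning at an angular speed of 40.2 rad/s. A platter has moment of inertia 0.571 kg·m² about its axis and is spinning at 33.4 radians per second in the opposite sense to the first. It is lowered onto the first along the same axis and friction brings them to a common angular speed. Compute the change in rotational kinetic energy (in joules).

ΔKE ≈ -1170 J

The coupling torques are internal; angular momentum about the shared axis is conserved.
Taking A's sense as positive: L = (1.750)(40.2) − (0.5710)(33.4) = 51.28 kg·m²·rad/s.
Combined I = 1.750 + 0.5710 = 2.321 kg·m².
ω_f = L / I = 51.28 / 2.321 = 22.09 rad/s.
KE_i = ½ΣIω² = 1733 J; KE_f = ½(2.321)(22.09)² = 566.5 J.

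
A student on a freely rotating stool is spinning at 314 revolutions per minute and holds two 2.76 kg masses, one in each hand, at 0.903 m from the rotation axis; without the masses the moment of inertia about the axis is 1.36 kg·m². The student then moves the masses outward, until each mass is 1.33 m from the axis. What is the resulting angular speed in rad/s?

No external torque acts about the spin axis, so angular momentum is conserved.
I₁ = 1.36 + 2(2.76)(0.903)² = 5.861 kg·m²; I₂ = 1.36 + 2(2.76)(1.33)² = 11.12 kg·m².
ω₂ = I₁ω₁ / I₂ = (5.861)(314 rpm) / (11.12) = 165.4 rpm = 17.32 rad/s.

ω₂ ≈ 17.3 rad/s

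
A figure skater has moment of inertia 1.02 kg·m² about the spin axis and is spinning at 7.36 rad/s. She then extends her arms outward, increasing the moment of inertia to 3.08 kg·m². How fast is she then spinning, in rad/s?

Angular momentum about the spin axis is conserved since the torque about it is zero.
ω₂ = I₁ω₁ / I₂ = (1.020)(7.36 rad/s) / (3.080) = 2.437 rad/s.

ω₂ ≈ 2.44 rad/s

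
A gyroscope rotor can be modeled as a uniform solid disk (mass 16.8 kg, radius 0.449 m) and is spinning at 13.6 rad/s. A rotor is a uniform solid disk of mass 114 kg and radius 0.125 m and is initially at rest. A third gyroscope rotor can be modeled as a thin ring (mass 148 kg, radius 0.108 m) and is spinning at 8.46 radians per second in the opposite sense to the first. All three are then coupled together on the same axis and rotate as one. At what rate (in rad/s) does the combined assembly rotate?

|ω_f| ≈ 1.95 rad/s

No external torque acts about the common axis, so total angular momentum is conserved.
Moments of inertia: I_A = ½(16.8)(0.449)² = 1.693 kg·m²; I_B = ½(114)(0.125)² = 0.8906 kg·m²; I_C = (148)(0.108)² = 1.726 kg·m².
Taking A's sense as positive: L = (1.693)(13.6) − (1.726)(8.46) = 8.427 kg·m²·rad/s.
Combined I = 1.693 + 0.8906 + 1.726 = 4.310 kg·m².
ω_f = L / I = 8.427 / 4.310 = 1.955 rad/s.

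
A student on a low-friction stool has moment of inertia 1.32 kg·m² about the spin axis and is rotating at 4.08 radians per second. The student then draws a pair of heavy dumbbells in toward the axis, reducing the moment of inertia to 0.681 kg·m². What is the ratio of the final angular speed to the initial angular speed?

ω₂/ω₁ ≈ 1.94

No external torque acts about the spin axis, so angular momentum is conserved.
ω₂/ω₁ = I₁/I₂ = 1.320 / 0.6810 = 1.938.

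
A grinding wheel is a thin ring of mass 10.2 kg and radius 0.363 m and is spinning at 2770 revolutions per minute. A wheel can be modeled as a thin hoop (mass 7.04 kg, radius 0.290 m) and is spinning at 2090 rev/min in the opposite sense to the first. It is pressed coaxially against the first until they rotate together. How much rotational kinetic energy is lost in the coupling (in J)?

ΔKE lost ≈ 53200 J

No external torque acts about the common axis, so total angular momentum is conserved.
Moments of inertia: I_A = (10.2)(0.363)² = 1.344 kg·m²; I_B = (7.04)(0.290)² = 0.5921 kg·m².
Taking A's sense as positive: L = (1.344)(2770) − (0.5921)(2090) = 2486 kg·m²·rpm.
Combined I = 1.344 + 0.5921 = 1.936 kg·m².
ω_f = L / I = 2486 / 1.936 = 1284 rpm.
KE_i = ½ΣIω² = 70730 J; KE_f = ½(1.936)(134.4)² = 17500 J.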